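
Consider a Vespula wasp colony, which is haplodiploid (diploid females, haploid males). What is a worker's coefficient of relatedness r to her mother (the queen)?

One meiotic link between diploid queen and diploid daughter: r = 1/2.

0.5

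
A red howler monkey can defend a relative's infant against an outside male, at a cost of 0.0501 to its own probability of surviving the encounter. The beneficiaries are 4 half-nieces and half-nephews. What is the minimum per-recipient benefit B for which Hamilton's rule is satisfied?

r to a half-niece or half-nephew = 0.125 (half-aunt/uncle↔niece/nephew: one path of length 3: r = (1/2)^3 = 1/8).
Hamilton's rule with n recipients of equal r: n·r·B > C, so B > C/(n·r) = 0.0501/(4·0.125) = 0.1002.

0.1002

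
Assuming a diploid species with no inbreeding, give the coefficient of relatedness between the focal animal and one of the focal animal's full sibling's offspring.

Each parent–offspring link contributes a factor of 1/2, and independent paths through distinct common ancestors add.
Full aunt/uncle↔niece/nephew: two paths of length 3 through the shared grandparent pair: r = 2·(1/2)^3 = 1/4.

0.25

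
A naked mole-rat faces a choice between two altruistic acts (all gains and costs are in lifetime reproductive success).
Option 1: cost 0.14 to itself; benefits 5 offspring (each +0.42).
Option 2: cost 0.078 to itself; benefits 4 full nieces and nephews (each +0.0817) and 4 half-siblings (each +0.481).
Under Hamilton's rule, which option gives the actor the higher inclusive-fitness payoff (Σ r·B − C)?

Option 1: r to an offspring = 0.5.
Option 1: Σ r·B − C = (5·0.5·0.42) − 0.14 = 0.91.
Option 2: r to a full niece or nephew = 0.25.
Option 2: r to a half-sibling = 0.25.
Option 2: Σ r·B − C = (4·0.25·0.0817 + 4·0.25·0.481) − 0.078 = 0.4847.
Option 1 has the higher net inclusive-fitness payoff.

Option 1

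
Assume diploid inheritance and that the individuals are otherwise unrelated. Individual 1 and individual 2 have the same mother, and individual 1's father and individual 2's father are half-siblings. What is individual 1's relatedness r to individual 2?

0.3125

Relatedness sums over independent paths through distinct common ancestors.
Individual 1 and individual 2 are related in two ways: half-sibs through their shared mother (r = 1/4) and half first cousins through their fathers (r = 1/16).
r = 1/4 + 1/16 = 0.3125.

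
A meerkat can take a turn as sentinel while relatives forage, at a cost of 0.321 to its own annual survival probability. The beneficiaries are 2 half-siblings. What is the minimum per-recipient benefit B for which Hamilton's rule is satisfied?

r to a half-sibling = 1/4 (half-sibs share one parent — one path of length 2: r = (1/2)^2 = 1/4).
Hamilton's rule with n recipients of equal r: n·r·B > C, so B > C/(n·r) = 0.321/(2·0.25) = 0.642.

0.642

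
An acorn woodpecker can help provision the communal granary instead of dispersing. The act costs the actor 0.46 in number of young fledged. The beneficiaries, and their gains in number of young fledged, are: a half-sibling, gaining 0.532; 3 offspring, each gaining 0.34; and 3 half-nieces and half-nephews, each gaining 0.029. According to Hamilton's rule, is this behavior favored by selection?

Yes

Hamilton's rule: the trait is favored when the sum of r·B over every recipient exceeds the actor's cost C.
r to a half-sibling = 0.25 (half-sibs share one parent — one path of length 2: r = (1/2)^2 = 1/4).
r to an offspring = 0.5 (one parent–offspring link: r = (1/2)^1 = 1/2).
r to a half-niece or half-nephew = 0.125 (half-aunt/uncle↔niece/nephew: one path of length 3: r = (1/2)^3 = 1/8).
Summing one r·B term per recipient: 1·0.25·0.532 + 3·0.5·0.34 + 3·0.125·0.029 = 0.653875.
0.653875 > 0.46: the indirect benefit exceeds the cost.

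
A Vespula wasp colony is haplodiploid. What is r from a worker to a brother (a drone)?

Her haploid brother carries none of their father's genes and a random half of their mother's genome; that half matches the maternal half of her own genome with probability 1/2: r = 1/2 · 1/2 = 1/4.

0.25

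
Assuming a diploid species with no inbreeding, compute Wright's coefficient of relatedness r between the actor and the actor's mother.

0.5

Each parent–offspring link contributes a factor of 1/2, and independent paths through distinct common ancestors add.
One parent–offspring link: r = (1/2)^1 = 1/2.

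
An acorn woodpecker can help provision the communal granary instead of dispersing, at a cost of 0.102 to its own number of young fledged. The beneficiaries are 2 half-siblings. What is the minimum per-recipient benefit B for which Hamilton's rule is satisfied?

r to a half-sibling = 0.25 (half-sibs share one parent — one path of length 2: r = (1/2)^2 = 1/4).
Hamilton's rule with n recipients of equal r: n·r·B > C, so B > C/(n·r) = 0.102/(2·0.25) = 0.204.

0.204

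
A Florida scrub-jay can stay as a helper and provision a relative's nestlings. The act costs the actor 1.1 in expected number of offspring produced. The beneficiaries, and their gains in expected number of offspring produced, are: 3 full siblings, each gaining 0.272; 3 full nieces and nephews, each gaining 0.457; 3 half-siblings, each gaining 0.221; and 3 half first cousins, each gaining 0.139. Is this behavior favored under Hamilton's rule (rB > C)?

Hamilton's rule: the trait is favored when the sum of r·B over every recipient exceeds the actor's cost C.
r to a full sibling = 1/2 (full sibs share both parents — two paths of length 2: r = 2·(1/2)^2 = 1/2).
r to a full niece or nephew = 1/4 (full aunt/uncle↔niece/nephew: two paths of length 3 through the shared grandparent pair: r = 2·(1/2)^3 = 1/4).
r to a half-sibling = 1/4 (half-sibs share one parent — one path of length 2: r = (1/2)^2 = 1/4).
r to a half first cousin = 0.0625 (half first cousins share one grandparent — one path of length 4: r = (1/2)^4 = 1/16).
Summing one r·B term per recipient: 3·0.5·0.272 + 3·0.25·0.457 + 3·0.25·0.221 + 3·0.0625·0.139 = 0.9425625.
0.9425625 < 1.1: the indirect benefit is less than the cost.

No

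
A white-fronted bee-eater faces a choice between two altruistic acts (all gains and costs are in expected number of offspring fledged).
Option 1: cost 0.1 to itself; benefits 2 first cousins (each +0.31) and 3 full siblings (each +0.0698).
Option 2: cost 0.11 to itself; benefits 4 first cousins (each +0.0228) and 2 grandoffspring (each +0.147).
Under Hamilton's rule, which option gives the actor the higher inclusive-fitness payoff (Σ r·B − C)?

Option 1: r to a first cousin = 0.125.
Option 1: r to a full sibling = 0.5.
Option 1: Σ r·B − C = (2·0.125·0.31 + 3·0.5·0.0698) − 0.1 = 0.0822.
Option 2: r to a first cousin = 0.125.
Option 2: r to a grandoffspring = 0.25.
Option 2: Σ r·B − C = (4·0.125·0.0228 + 2·0.25·0.147) − 0.11 = -0.0251.
Option 1 has the higher net inclusive-fitness payoff.

Option 1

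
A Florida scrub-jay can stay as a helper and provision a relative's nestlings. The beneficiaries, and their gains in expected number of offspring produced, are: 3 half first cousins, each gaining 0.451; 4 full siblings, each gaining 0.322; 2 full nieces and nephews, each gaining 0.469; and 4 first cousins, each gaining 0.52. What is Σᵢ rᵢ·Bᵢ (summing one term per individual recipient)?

r to a half first cousin = 0.0625 (half first cousins share one grandparent — one path of length 4: r = (1/2)^4 = 1/16).
r to a full sibling = 1/2 (full sibs share both parents — two paths of length 2: r = 2·(1/2)^2 = 1/2).
r to a full niece or nephew = 0.25 (full aunt/uncle↔niece/nephew: two paths of length 3 through the shared grandparent pair: r = 2·(1/2)^3 = 1/4).
r to a first cousin = 0.125 (first cousins share one grandparent pair — two paths of length 4: r = 2·(1/2)^4 = 1/8).
Summing one r·B term per recipient: 3·0.0625·0.451 + 4·0.5·0.322 + 2·0.25·0.469 + 4·0.125·0.52 = 1.2230625.

1.2230625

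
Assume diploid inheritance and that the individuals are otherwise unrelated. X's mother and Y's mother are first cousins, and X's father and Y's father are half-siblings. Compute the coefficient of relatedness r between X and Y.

0.09375

With two independent routes of shared ancestry, r is the sum of the two contributions.
X and Y are related in two ways: second cousins through their mothers (r = 1/32) and half first cousins through their fathers (r = 1/16).
r = 1/32 + 1/16 = 0.09375.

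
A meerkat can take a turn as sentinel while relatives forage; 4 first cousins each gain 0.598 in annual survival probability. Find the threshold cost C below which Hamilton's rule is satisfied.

0.299

r to a first cousin = 0.125 (first cousins share one grandparent pair — two paths of length 4: r = 2·(1/2)^4 = 1/8).
Hamilton's rule: n·r·B > C, so the trait is favored while C < n·r·B = 4·0.125·0.598 = 0.299.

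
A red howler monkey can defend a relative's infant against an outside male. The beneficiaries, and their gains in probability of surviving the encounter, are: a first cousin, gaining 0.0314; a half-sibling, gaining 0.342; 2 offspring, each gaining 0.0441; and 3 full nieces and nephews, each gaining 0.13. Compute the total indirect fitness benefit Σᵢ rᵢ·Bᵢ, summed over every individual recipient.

0.231025

r to a first cousin = 1/8 (first cousins share one grandparent pair — two paths of length 4: r = 2·(1/2)^4 = 1/8).
r to a half-sibling = 1/4 (half-sibs share one parent — one path of length 2: r = (1/2)^2 = 1/4).
r to an offspring = 0.5 (one parent–offspring link: r = (1/2)^1 = 1/2).
r to a full niece or nephew = 1/4 (full aunt/uncle↔niece/nephew: two paths of length 3 through the shared grandparent pair: r = 2·(1/2)^3 = 1/4).
Summing one r·B term per recipient: 1·0.125·0.0314 + 1·0.25·0.342 + 2·0.5·0.0441 + 3·0.25·0.13 = 0.231025.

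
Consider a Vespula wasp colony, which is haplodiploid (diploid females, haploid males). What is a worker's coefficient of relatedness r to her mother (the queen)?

0.5

One meiotic link between diploid queen and diploid daughter: r = 1/2.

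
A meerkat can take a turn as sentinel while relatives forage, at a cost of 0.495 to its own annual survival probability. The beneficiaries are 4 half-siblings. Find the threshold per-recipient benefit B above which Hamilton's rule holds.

0.495

r to a half-sibling = 0.25 (half-sibs share one parent — one path of length 2: r = (1/2)^2 = 1/4).
Hamilton's rule with n recipients of equal r: n·r·B > C, so B > C/(n·r) = 0.495/(4·0.25) = 0.495.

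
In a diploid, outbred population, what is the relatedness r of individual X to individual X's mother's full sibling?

Each parent–offspring link contributes a factor of 1/2, and independent paths through distinct common ancestors add.
Full aunt/uncle↔niece/nephew: two paths of length 3 through the shared grandparent pair: r = 2·(1/2)^3 = 1/4.

0.25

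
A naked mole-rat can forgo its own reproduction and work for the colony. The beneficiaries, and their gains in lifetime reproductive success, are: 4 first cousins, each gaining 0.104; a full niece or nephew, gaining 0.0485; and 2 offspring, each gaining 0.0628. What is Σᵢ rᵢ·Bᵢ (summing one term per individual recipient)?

0.126925

r to a first cousin = 0.125 (first cousins share one grandparent pair — two paths of length 4: r = 2·(1/2)^4 = 1/8).
r to a full niece or nephew = 0.25 (full aunt/uncle↔niece/nephew: two paths of length 3 through the shared grandparent pair: r = 2·(1/2)^3 = 1/4).
r to an offspring = 1/2 (one parent–offspring link: r = (1/2)^1 = 1/2).
Summing one r·B term per recipient: 4·0.125·0.104 + 1·0.25·0.0485 + 2·0.5·0.0628 = 0.126925.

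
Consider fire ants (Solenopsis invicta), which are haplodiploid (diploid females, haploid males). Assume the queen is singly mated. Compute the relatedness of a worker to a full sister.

0.75

Haplodiploid full sisters inherit their father's entire haploid genome identically (contributing 1/2) and on average half of their mother's contribution (1/2 · 1/2 = 1/4); r = 1/2 + 1/4 = 3/4.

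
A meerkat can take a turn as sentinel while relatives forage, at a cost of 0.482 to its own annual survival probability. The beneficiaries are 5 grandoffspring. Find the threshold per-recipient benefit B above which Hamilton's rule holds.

r to a grandoffspring = 0.25 (two parent–offspring links: r = (1/2)^2 = 1/4).
Hamilton's rule with n recipients of equal r: n·r·B > C, so B > C/(n·r) = 0.482/(5·0.25) = 0.3856.

0.3856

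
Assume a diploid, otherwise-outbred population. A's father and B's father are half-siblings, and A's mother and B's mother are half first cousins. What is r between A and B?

0.078125

With two independent routes of shared ancestry, r is the sum of the two contributions.
A and B are related in two ways: half first cousins through their fathers (r = 1/16) and half second cousins through their mothers (r = 1/64).
r = 1/16 + 1/64 = 0.078125.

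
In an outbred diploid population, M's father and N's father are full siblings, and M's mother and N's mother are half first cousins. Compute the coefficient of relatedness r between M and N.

0.140625

With two independent routes of shared ancestry, r is the sum of the two contributions.
M and N are related in two ways: first cousins through their fathers (r = 1/8) and half second cousins through their mothers (r = 1/64).
r = 1/8 + 1/64 = 0.140625.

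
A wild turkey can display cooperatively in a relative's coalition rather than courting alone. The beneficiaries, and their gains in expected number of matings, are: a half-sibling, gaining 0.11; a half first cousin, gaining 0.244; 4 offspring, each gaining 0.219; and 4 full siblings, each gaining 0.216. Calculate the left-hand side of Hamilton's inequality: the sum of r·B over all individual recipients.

0.91275

r to a half-sibling = 1/4 (half-sibs share one parent — one path of length 2: r = (1/2)^2 = 1/4).
r to a half first cousin = 1/16 (half first cousins share one grandparent — one path of length 4: r = (1/2)^4 = 1/16).
r to an offspring = 0.5 (one parent–offspring link: r = (1/2)^1 = 1/2).
r to a full sibling = 0.5 (full sibs share both parents — two paths of length 2: r = 2·(1/2)^2 = 1/2).
Summing one r·B term per recipient: 1·0.25·0.11 + 1·0.0625·0.244 + 4·0.5·0.219 + 4·0.5·0.216 = 0.91275.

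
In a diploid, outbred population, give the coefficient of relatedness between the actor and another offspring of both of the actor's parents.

0.5

Each parent–offspring link contributes a factor of 1/2, and independent paths through distinct common ancestors add.
Full sibs share both parents — two paths of length 2: r = 2·(1/2)^2 = 1/2.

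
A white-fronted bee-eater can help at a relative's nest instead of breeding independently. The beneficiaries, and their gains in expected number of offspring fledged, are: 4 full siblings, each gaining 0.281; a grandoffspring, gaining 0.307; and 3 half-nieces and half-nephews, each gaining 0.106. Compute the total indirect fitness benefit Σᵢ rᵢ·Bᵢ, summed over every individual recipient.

0.6785

r to a full sibling = 1/2 (full sibs share both parents — two paths of length 2: r = 2·(1/2)^2 = 1/2).
r to a grandoffspring = 1/4 (two parent–offspring links: r = (1/2)^2 = 1/4).
r to a half-niece or half-nephew = 0.125 (half-aunt/uncle↔niece/nephew: one path of length 3: r = (1/2)^3 = 1/8).
Summing one r·B term per recipient: 4·0.5·0.281 + 1·0.25·0.307 + 3·0.125·0.106 = 0.6785.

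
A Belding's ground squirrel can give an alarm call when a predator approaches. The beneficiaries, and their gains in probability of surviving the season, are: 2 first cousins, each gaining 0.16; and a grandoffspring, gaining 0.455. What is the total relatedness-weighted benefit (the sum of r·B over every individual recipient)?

0.15375

r to a first cousin = 0.125 (first cousins share one grandparent pair — two paths of length 4: r = 2·(1/2)^4 = 1/8).
r to a grandoffspring = 1/4 (two parent–offspring links: r = (1/2)^2 = 1/4).
Summing one r·B term per recipient: 2·0.125·0.16 + 1·0.25·0.455 = 0.15375.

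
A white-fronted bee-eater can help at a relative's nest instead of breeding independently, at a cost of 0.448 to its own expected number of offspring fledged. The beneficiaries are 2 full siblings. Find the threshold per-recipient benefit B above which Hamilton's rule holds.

0.448

r to a full sibling = 1/2 (full sibs share both parents — two paths of length 2: r = 2·(1/2)^2 = 1/2).
Hamilton's rule with n recipients of equal r: n·r·B > C, so B > C/(n·r) = 0.448/(2·0.5) = 0.448.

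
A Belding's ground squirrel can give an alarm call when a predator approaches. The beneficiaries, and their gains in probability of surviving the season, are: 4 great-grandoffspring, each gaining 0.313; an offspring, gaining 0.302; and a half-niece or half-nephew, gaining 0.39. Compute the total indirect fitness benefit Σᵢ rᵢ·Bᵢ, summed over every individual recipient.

0.35625

r to a great-grandoffspring = 1/8 (three parent–offspring links: r = (1/2)^3 = 1/8).
r to an offspring = 1/2 (one parent–offspring link: r = (1/2)^1 = 1/2).
r to a half-niece or half-nephew = 0.125 (half-aunt/uncle↔niece/nephew: one path of length 3: r = (1/2)^3 = 1/8).
Summing one r·B term per recipient: 4·0.125·0.313 + 1·0.5·0.302 + 1·0.125·0.39 = 0.35625.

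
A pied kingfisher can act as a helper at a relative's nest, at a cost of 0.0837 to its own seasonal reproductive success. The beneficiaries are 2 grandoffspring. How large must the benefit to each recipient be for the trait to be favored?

0.1674

r to a grandoffspring = 0.25 (two parent–offspring links: r = (1/2)^2 = 1/4).
Hamilton's rule with n recipients of equal r: n·r·B > C, so B > C/(n·r) = 0.0837/(2·0.25) = 0.1674.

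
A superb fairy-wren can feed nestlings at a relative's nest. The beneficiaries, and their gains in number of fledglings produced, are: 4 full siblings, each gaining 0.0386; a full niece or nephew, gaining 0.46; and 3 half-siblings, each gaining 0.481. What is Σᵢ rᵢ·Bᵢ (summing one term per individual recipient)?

r to a full sibling = 0.5 (full sibs share both parents — two paths of length 2: r = 2·(1/2)^2 = 1/2).
r to a full niece or nephew = 1/4 (full aunt/uncle↔niece/nephew: two paths of length 3 through the shared grandparent pair: r = 2·(1/2)^3 = 1/4).
r to a half-sibling = 1/4 (half-sibs share one parent — one path of length 2: r = (1/2)^2 = 1/4).
Summing one r·B term per recipient: 4·0.5·0.0386 + 1·0.25·0.46 + 3·0.25·0.481 = 0.55295.

0.55295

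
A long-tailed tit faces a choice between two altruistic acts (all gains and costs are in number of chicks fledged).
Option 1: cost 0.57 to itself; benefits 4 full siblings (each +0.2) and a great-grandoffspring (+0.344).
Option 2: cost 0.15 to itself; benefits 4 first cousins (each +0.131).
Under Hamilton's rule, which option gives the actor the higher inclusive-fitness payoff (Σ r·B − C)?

Option 2

Option 1: r to a full sibling = 0.5.
Option 1: r to a great-grandoffspring = 0.125.
Option 1: Σ r·B − C = (4·0.5·0.2 + 1·0.125·0.344) − 0.57 = -0.127.
Option 2: r to a first cousin = 0.125.
Option 2: Σ r·B − C = (4·0.125·0.131) − 0.15 = -0.0845.
Option 2 has the higher net inclusive-fitness payoff.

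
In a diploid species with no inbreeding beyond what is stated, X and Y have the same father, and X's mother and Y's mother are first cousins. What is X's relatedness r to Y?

0.28125

Wright's path rule: contributions from independent ancestry routes add.
X and Y are related in two ways: half-sibs through their shared father (r = 1/4) and second cousins through their mothers (r = 1/32).
r = 1/4 + 1/32 = 0.28125.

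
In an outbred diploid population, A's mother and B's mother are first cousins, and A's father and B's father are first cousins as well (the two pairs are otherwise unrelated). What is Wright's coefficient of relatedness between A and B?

Wright's path rule: contributions from independent ancestry routes add.
A and B are related in two ways: second cousins through their mothers (r = 1/32) and second cousins through their fathers (r = 1/32).
r = 1/32 + 1/32 = 1/16 = 0.0625.

0.0625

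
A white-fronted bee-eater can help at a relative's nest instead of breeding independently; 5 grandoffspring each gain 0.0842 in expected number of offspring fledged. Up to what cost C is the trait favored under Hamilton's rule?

r to a grandoffspring = 1/4 (two parent–offspring links: r = (1/2)^2 = 1/4).
Hamilton's rule: n·r·B > C, so the trait is favored while C < n·r·B = 5·0.25·0.0842 = 0.10525.

0.10525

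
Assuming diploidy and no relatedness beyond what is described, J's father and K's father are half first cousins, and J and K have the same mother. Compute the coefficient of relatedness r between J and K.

0.265625

Wright's path rule: contributions from independent ancestry routes add.
J and K are related in two ways: half second cousins through their fathers (r = 1/64) and half-sibs through their shared mother (r = 1/4).
r = 1/64 + 1/4 = 0.265625.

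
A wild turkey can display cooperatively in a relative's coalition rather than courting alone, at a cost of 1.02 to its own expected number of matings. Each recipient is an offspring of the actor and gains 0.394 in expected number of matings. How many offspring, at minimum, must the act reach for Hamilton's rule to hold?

6

r to an offspring = 1/2 (one parent–offspring link: r = (1/2)^1 = 1/2).
Hamilton's rule: n·r·B > C  ⇒  n > C/(r·B) = 1.02/(0.5·0.394) = 5.178.
The smallest integer exceeding 5.178 is 6.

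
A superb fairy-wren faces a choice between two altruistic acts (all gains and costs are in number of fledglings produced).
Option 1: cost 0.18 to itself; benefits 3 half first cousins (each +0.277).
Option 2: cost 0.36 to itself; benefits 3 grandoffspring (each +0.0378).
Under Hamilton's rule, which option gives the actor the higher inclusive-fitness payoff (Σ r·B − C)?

Option 1

Option 1: r to a half first cousin = 0.0625.
Option 1: Σ r·B − C = (3·0.0625·0.277) − 0.18 = -0.1280625.
Option 2: r to a grandoffspring = 0.25.
Option 2: Σ r·B − C = (3·0.25·0.0378) − 0.36 = -0.33165.
Option 1 has the higher net inclusive-fitness payoff.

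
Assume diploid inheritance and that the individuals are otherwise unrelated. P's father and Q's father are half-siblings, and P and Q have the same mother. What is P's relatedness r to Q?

0.3125

Independent pedigree routes through distinct common ancestors add.
P and Q are related in two ways: half first cousins through their fathers (r = 1/16) and half-sibs through their shared mother (r = 1/4).
r = 1/16 + 1/4 = 5/16 = 0.3125.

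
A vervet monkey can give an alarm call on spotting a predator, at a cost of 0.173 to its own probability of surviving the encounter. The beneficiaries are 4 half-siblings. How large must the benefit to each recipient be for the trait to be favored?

0.173

r to a half-sibling = 0.25 (half-sibs share one parent — one path of length 2: r = (1/2)^2 = 1/4).
Hamilton's rule with n recipients of equal r: n·r·B > C, so B > C/(n·r) = 0.173/(4·0.25) = 0.173.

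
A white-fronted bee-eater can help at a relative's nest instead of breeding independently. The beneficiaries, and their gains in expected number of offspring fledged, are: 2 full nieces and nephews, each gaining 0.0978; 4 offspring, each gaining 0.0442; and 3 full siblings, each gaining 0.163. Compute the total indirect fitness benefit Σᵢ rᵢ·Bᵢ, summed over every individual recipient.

r to a full niece or nephew = 1/4 (full aunt/uncle↔niece/nephew: two paths of length 3 through the shared grandparent pair: r = 2·(1/2)^3 = 1/4).
r to an offspring = 1/2 (one parent–offspring link: r = (1/2)^1 = 1/2).
r to a full sibling = 1/2 (full sibs share both parents — two paths of length 2: r = 2·(1/2)^2 = 1/2).
Summing one r·B term per recipient: 2·0.25·0.0978 + 4·0.5·0.0442 + 3·0.5·0.163 = 0.3818.

0.3818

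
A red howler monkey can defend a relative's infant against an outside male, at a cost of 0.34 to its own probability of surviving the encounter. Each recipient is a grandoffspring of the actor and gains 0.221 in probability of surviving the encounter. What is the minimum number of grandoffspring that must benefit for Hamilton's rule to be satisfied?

r to a grandoffspring = 0.25 (two parent–offspring links: r = (1/2)^2 = 1/4).
Hamilton's rule: n·r·B > C  ⇒  n > C/(r·B) = 0.34/(0.25·0.221) = 6.154.
The smallest integer exceeding 6.154 is 7.

7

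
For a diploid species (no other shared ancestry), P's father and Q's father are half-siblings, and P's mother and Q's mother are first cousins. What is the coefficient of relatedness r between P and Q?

Independent pedigree routes through distinct common ancestors add.
P and Q are related in two ways: half first cousins through their fathers (r = 1/16) and second cousins through their mothers (r = 1/32).
r = 1/16 + 1/32 = 3/32 = 0.09375.

0.09375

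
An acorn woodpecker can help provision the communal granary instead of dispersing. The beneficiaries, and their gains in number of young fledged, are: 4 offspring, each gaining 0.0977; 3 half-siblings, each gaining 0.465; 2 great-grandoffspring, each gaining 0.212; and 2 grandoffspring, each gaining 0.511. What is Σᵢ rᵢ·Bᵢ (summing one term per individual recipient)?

r to an offspring = 0.5 (one parent–offspring link: r = (1/2)^1 = 1/2).
r to a half-sibling = 0.25 (half-sibs share one parent — one path of length 2: r = (1/2)^2 = 1/4).
r to a great-grandoffspring = 1/8 (three parent–offspring links: r = (1/2)^3 = 1/8).
r to a grandoffspring = 0.25 (two parent–offspring links: r = (1/2)^2 = 1/4).
Summing one r·B term per recipient: 4·0.5·0.0977 + 3·0.25·0.465 + 2·0.125·0.212 + 2·0.25·0.511 = 0.85265.

0.85265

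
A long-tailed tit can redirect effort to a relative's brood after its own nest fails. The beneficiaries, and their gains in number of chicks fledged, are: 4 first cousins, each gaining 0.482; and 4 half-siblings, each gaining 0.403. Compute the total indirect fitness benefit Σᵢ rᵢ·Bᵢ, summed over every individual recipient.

0.644

r to a first cousin = 0.125 (first cousins share one grandparent pair — two paths of length 4: r = 2·(1/2)^4 = 1/8).
r to a half-sibling = 0.25 (half-sibs share one parent — one path of length 2: r = (1/2)^2 = 1/4).
Summing one r·B term per recipient: 4·0.125·0.482 + 4·0.25·0.403 = 0.644.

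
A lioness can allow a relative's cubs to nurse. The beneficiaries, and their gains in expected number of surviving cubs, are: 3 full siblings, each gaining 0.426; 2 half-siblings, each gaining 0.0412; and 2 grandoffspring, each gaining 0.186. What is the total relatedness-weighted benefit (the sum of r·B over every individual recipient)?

0.7526

r to a full sibling = 0.5 (full sibs share both parents — two paths of length 2: r = 2·(1/2)^2 = 1/2).
r to a half-sibling = 0.25 (half-sibs share one parent — one path of length 2: r = (1/2)^2 = 1/4).
r to a grandoffspring = 0.25 (two parent–offspring links: r = (1/2)^2 = 1/4).
Summing one r·B term per recipient: 3·0.5·0.426 + 2·0.25·0.0412 + 2·0.25·0.186 = 0.7526.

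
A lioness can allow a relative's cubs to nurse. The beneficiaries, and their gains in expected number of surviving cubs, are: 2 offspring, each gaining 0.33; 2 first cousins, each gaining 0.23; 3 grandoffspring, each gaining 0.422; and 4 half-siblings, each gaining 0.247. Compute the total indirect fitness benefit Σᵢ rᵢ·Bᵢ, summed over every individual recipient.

r to an offspring = 0.5 (one parent–offspring link: r = (1/2)^1 = 1/2).
r to a first cousin = 1/8 (first cousins share one grandparent pair — two paths of length 4: r = 2·(1/2)^4 = 1/8).
r to a grandoffspring = 1/4 (two parent–offspring links: r = (1/2)^2 = 1/4).
r to a half-sibling = 0.25 (half-sibs share one parent — one path of length 2: r = (1/2)^2 = 1/4).
Summing one r·B term per recipient: 2·0.5·0.33 + 2·0.125·0.23 + 3·0.25·0.422 + 4·0.25·0.247 = 0.951.

0.951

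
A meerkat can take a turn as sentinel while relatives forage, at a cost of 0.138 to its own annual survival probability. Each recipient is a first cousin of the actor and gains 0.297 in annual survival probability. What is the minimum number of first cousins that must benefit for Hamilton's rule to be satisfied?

4

r to a first cousin = 0.125 (first cousins share one grandparent pair — two paths of length 4: r = 2·(1/2)^4 = 1/8).
Hamilton's rule: n·r·B > C  ⇒  n > C/(r·B) = 0.138/(0.125·0.297) = 3.717.
The smallest integer exceeding 3.717 is 4.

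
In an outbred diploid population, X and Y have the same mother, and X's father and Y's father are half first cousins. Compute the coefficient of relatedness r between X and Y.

Wright's path rule: contributions from independent ancestry routes add.
X and Y are related in two ways: half-sibs through their shared mother (r = 1/4) and half second cousins through their fathers (r = 1/64).
r = 1/4 + 1/64 = 17/64 = 0.265625.

0.265625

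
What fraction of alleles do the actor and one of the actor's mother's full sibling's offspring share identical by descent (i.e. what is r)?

0.125

Each parent–offspring link contributes a factor of 1/2, and independent paths through distinct common ancestors add.
First cousins share one grandparent pair — two paths of length 4: r = 2·(1/2)^4 = 1/8.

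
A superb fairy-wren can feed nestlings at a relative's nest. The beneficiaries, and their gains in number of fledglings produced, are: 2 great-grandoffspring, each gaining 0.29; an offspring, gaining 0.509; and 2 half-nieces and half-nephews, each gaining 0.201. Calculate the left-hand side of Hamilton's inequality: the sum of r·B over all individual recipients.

r to a great-grandoffspring = 1/8 (three parent–offspring links: r = (1/2)^3 = 1/8).
r to an offspring = 1/2 (one parent–offspring link: r = (1/2)^1 = 1/2).
r to a half-niece or half-nephew = 0.125 (half-aunt/uncle↔niece/nephew: one path of length 3: r = (1/2)^3 = 1/8).
Summing one r·B term per recipient: 2·0.125·0.29 + 1·0.5·0.509 + 2·0.125·0.201 = 0.37725.

0.37725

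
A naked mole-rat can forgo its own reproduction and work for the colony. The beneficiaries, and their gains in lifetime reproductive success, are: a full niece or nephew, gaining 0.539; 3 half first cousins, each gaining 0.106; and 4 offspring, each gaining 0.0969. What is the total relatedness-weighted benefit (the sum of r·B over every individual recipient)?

0.348425

r to a full niece or nephew = 0.25 (full aunt/uncle↔niece/nephew: two paths of length 3 through the shared grandparent pair: r = 2·(1/2)^3 = 1/4).
r to a half first cousin = 0.0625 (half first cousins share one grandparent — one path of length 4: r = (1/2)^4 = 1/16).
r to an offspring = 1/2 (one parent–offspring link: r = (1/2)^1 = 1/2).
Summing one r·B term per recipient: 1·0.25·0.539 + 3·0.0625·0.106 + 4·0.5·0.0969 = 0.348425.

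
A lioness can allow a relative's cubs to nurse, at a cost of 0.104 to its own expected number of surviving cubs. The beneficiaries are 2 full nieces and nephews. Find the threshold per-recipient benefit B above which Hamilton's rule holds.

0.208

r to a full niece or nephew = 0.25 (full aunt/uncle↔niece/nephew: two paths of length 3 through the shared grandparent pair: r = 2·(1/2)^3 = 1/4).
Hamilton's rule with n recipients of equal r: n·r·B > C, so B > C/(n·r) = 0.104/(2·0.25) = 0.208.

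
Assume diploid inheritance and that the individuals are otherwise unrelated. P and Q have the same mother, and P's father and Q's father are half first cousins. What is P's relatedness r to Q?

Independent pedigree routes through distinct common ancestors add.
P and Q are related in two ways: half-sibs through their shared mother (r = 1/4) and half second cousins through their fathers (r = 1/64).
r = 1/4 + 1/64 = 17/64 = 0.265625.

0.265625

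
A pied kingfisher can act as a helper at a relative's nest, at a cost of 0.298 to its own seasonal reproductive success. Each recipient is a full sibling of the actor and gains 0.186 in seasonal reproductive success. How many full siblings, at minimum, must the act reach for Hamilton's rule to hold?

r to a full sibling = 0.5 (full sibs share both parents — two paths of length 2: r = 2·(1/2)^2 = 1/2).
Hamilton's rule: n·r·B > C  ⇒  n > C/(r·B) = 0.298/(0.5·0.186) = 3.204.
The smallest integer exceeding 3.204 is 4.

4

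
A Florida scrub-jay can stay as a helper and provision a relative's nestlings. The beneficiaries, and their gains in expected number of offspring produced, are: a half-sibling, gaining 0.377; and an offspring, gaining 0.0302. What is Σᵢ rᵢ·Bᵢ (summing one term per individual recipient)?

0.10935

r to a half-sibling = 1/4 (half-sibs share one parent — one path of length 2: r = (1/2)^2 = 1/4).
r to an offspring = 0.5 (one parent–offspring link: r = (1/2)^1 = 1/2).
Summing one r·B term per recipient: 1·0.25·0.377 + 1·0.5·0.0302 = 0.10935.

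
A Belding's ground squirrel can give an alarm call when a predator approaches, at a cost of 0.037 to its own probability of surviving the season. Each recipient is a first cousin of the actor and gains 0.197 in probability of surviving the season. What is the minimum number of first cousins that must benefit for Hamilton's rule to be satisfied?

2

r to a first cousin = 1/8 (first cousins share one grandparent pair — two paths of length 4: r = 2·(1/2)^4 = 1/8).
Hamilton's rule: n·r·B > C  ⇒  n > C/(r·B) = 0.037/(0.125·0.197) = 1.503.
The smallest integer exceeding 1.503 is 2.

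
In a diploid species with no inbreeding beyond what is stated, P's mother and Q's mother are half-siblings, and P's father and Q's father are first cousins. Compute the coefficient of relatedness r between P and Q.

0.09375

Relatedness sums over independent paths through distinct common ancestors.
P and Q are related in two ways: half first cousins through their mothers (r = 1/16) and second cousins through their fathers (r = 1/32).
r = 1/16 + 1/32 = 0.09375.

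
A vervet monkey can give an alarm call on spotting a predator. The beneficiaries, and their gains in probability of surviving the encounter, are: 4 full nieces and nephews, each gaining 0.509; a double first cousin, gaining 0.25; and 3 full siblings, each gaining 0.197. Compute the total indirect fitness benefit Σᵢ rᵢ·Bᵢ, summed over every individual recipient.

r to a full niece or nephew = 1/4 (full aunt/uncle↔niece/nephew: two paths of length 3 through the shared grandparent pair: r = 2·(1/2)^3 = 1/4).
r to a double first cousin = 1/4 (double first cousins share both grandparent pairs — four paths of length 4: r = 4·(1/2)^4 = 1/4).
r to a full sibling = 0.5 (full sibs share both parents — two paths of length 2: r = 2·(1/2)^2 = 1/2).
Summing one r·B term per recipient: 4·0.25·0.509 + 1·0.25·0.25 + 3·0.5·0.197 = 0.867.

0.867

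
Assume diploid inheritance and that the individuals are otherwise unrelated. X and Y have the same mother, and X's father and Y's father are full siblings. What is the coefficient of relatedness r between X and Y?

0.375

With two independent routes of shared ancestry, r is the sum of the two contributions.
X and Y are related in two ways: half-sibs through their shared mother (r = 1/4) and first cousins through their fathers (r = 1/8).
r = 1/4 + 1/8 = 3/8 = 0.375.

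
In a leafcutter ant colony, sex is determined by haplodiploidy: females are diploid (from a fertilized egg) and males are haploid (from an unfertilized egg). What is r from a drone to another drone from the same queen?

Haploid brothers each carry a random half of the queen's diploid genome, so on average they share half: r = 1/2.

0.5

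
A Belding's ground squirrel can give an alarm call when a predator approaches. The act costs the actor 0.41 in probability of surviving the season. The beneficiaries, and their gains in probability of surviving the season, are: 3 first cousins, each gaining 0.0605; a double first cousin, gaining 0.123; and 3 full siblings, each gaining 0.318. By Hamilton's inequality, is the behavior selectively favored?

Hamilton's rule: the trait is favored when the sum of r·B over every recipient exceeds the actor's cost C.
r to a first cousin = 1/8 (first cousins share one grandparent pair — two paths of length 4: r = 2·(1/2)^4 = 1/8).
r to a double first cousin = 0.25 (double first cousins share both grandparent pairs — four paths of length 4: r = 4·(1/2)^4 = 1/4).
r to a full sibling = 0.5 (full sibs share both parents — two paths of length 2: r = 2·(1/2)^2 = 1/2).
Summing one r·B term per recipient: 3·0.125·0.0605 + 1·0.25·0.123 + 3·0.5·0.318 = 0.5304375.
0.5304375 > 0.41: the indirect benefit exceeds the cost.

Yes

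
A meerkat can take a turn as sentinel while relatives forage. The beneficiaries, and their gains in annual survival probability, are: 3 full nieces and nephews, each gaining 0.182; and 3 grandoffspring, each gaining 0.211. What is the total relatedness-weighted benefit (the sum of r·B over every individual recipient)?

r to a full niece or nephew = 0.25 (full aunt/uncle↔niece/nephew: two paths of length 3 through the shared grandparent pair: r = 2·(1/2)^3 = 1/4).
r to a grandoffspring = 0.25 (two parent–offspring links: r = (1/2)^2 = 1/4).
Summing one r·B term per recipient: 3·0.25·0.182 + 3·0.25·0.211 = 0.29475.

0.29475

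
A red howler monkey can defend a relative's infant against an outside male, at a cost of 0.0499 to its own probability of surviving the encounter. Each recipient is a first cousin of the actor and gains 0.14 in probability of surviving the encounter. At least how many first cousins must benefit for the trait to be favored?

r to a first cousin = 0.125 (first cousins share one grandparent pair — two paths of length 4: r = 2·(1/2)^4 = 1/8).
Hamilton's rule: n·r·B > C  ⇒  n > C/(r·B) = 0.0499/(0.125·0.14) = 2.851.
The smallest integer exceeding 2.851 is 3.

3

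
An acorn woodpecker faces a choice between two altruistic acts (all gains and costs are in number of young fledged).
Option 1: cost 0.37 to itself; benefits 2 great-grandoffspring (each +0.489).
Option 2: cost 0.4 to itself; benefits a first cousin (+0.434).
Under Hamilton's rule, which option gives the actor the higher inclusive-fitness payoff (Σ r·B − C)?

Option 1

Option 1: r to a great-grandoffspring = 0.125.
Option 1: Σ r·B − C = (2·0.125·0.489) − 0.37 = -0.24775.
Option 2: r to a first cousin = 0.125.
Option 2: Σ r·B − C = (1·0.125·0.434) − 0.4 = -0.34575.
Option 1 has the higher net inclusive-fitness payoff.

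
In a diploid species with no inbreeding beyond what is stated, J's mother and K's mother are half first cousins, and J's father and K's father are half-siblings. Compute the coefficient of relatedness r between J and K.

0.078125

Relatedness sums over independent paths through distinct common ancestors.
J and K are related in two ways: half second cousins through their mothers (r = 1/64) and half first cousins through their fathers (r = 1/16).
r = 1/64 + 1/16 = 0.078125.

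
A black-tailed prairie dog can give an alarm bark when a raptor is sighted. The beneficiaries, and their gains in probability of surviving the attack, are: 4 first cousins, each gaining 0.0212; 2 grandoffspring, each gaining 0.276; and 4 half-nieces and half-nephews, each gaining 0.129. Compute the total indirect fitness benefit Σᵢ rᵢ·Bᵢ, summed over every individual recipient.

0.2131

r to a first cousin = 1/8 (first cousins share one grandparent pair — two paths of length 4: r = 2·(1/2)^4 = 1/8).
r to a grandoffspring = 1/4 (two parent–offspring links: r = (1/2)^2 = 1/4).
r to a half-niece or half-nephew = 0.125 (half-aunt/uncle↔niece/nephew: one path of length 3: r = (1/2)^3 = 1/8).
Summing one r·B term per recipient: 4·0.125·0.0212 + 2·0.25·0.276 + 4·0.125·0.129 = 0.2131.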